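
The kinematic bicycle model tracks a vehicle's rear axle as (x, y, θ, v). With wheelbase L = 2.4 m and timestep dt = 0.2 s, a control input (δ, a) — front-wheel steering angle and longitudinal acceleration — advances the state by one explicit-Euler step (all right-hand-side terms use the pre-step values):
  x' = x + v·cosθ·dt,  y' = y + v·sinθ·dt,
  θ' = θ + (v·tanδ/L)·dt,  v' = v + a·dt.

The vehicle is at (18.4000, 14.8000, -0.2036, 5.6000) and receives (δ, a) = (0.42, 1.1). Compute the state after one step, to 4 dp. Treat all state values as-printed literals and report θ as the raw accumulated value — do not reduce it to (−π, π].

(19.4969, 14.5735, 0.0048, 5.8200)

x' = 18.4000 + 5.6000·cos(-0.2036)·0.2 = 19.4969
y' = 14.8000 + 5.6000·sin(-0.2036)·0.2 = 14.5735
θ' = -0.2036 + (5.6000/2.4)·tan(0.42)·0.2 = 0.0048
v' = 5.6000 + 1.1000·0.2 = 5.8200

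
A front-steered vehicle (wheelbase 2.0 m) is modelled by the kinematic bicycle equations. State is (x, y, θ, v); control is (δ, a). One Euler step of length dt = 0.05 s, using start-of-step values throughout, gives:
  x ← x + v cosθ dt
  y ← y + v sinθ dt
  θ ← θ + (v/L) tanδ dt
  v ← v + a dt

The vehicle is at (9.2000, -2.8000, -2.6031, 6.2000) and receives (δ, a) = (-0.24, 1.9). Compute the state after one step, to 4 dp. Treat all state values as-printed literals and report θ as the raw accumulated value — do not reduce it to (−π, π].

x' = 9.2000 + 6.2000·cos(-2.6031)·0.05 = 8.9339
y' = -2.8000 + 6.2000·sin(-2.6031)·0.05 = -2.9590
θ' = -2.6031 + (6.2000/2.0)·tan(-0.24)·0.05 = -2.6410
v' = 6.2000 + 1.9000·0.05 = 6.2950

(8.9339, -2.9590, -2.6410, 6.2950)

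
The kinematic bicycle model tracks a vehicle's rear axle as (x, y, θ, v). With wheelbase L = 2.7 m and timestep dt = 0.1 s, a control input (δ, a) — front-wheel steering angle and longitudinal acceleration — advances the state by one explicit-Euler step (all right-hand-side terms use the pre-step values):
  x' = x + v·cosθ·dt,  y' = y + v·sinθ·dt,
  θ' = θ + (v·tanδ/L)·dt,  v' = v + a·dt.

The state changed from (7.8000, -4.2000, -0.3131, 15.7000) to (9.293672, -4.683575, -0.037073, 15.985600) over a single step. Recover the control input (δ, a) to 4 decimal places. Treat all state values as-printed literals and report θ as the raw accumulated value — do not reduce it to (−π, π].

δ = 0.4432, a = 2.8560

a = (v'−v)/dt = (0.285600)/0.1 = 2.8560
Δθ = θ'−θ = 0.276027;  (v·dt/L) = 15.7000·0.1/2.7 = 0.581481
tan δ = Δθ·L/(v·dt) = 0.474696  →  δ = 0.4432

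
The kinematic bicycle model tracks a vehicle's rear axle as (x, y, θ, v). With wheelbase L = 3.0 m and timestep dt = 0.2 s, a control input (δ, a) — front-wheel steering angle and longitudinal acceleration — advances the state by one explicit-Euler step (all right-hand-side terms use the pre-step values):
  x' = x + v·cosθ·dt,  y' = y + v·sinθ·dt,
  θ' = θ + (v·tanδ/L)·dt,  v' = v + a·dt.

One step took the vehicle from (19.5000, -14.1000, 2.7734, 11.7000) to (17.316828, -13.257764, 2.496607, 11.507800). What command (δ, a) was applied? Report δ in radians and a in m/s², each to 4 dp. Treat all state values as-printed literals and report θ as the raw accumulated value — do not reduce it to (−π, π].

a = (v'−v)/dt = (-0.192200)/0.2 = -0.9610
Δθ = θ'−θ = -0.276793;  (v·dt/L) = 11.7000·0.2/3.0 = 0.780000
tan δ = Δθ·L/(v·dt) = -0.354863  →  δ = -0.3410

δ = -0.3410, a = -0.9610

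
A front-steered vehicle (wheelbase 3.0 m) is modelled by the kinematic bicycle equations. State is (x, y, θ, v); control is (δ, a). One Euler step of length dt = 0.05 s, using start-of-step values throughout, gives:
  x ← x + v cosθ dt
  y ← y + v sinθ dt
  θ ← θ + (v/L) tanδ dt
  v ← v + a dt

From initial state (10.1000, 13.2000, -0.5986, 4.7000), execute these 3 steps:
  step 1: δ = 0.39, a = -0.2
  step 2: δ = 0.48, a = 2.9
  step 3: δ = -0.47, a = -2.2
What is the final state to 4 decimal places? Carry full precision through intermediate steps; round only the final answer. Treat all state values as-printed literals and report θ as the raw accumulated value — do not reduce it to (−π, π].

after step 1 (δ=0.39, a=-0.2): (10.294139, 13.067581, -0.566401, 4.690000)
after step 2 (δ=0.48, a=2.9): (10.492019, 12.941748, -0.525706, 4.835000)
after step 3 (δ=-0.47, a=-2.2): (10.701126, 12.820432, -0.566640, 4.725000)

(10.7011, 12.8204, -0.5666, 4.7250)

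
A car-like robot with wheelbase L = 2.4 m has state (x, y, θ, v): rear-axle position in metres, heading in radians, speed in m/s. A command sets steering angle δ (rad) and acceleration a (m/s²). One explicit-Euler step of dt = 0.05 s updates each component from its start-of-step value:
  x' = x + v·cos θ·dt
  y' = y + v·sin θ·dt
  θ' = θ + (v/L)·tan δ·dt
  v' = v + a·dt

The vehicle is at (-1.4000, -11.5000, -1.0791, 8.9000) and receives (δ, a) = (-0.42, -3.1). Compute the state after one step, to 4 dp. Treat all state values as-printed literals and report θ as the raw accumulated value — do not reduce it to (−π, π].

(-1.1899, -11.8923, -1.1619, 8.7450)

x' = -1.4000 + 8.9000·cos(-1.0791)·0.05 = -1.1899
y' = -11.5000 + 8.9000·sin(-1.0791)·0.05 = -11.8923
θ' = -1.0791 + (8.9000/2.4)·tan(-0.42)·0.05 = -1.1619
v' = 8.9000 − 3.1000·0.05 = 8.7450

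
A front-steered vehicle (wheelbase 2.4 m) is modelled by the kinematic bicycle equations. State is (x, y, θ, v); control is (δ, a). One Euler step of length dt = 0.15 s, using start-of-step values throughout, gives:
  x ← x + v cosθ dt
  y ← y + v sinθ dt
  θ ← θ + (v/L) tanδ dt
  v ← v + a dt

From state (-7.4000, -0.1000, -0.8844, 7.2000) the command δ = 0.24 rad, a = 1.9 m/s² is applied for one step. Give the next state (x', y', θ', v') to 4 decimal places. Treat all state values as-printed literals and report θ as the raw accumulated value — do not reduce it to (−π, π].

(-6.7155, -0.9354, -0.7743, 7.4850)

x' = -7.4000 + 7.2000·cos(-0.8844)·0.15 = -6.7155
y' = -0.1000 + 7.2000·sin(-0.8844)·0.15 = -0.9354
θ' = -0.8844 + (7.2000/2.4)·tan(0.24)·0.15 = -0.7743
v' = 7.2000 + 1.9000·0.15 = 7.4850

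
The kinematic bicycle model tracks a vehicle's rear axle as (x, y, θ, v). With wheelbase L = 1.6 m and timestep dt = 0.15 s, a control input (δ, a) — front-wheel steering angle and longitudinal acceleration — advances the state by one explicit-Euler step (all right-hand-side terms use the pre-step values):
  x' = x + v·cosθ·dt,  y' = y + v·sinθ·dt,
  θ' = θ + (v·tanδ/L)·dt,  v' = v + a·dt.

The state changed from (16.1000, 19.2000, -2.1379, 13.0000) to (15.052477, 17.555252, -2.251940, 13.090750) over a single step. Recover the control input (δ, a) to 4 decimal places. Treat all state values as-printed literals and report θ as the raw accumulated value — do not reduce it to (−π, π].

δ = -0.0933, a = 0.6050

a = (v'−v)/dt = (0.090750)/0.15 = 0.6050
Δθ = θ'−θ = -0.114040;  (v·dt/L) = 13.0000·0.15/1.6 = 1.218750
tan δ = Δθ·L/(v·dt) = -0.093571  →  δ = -0.0933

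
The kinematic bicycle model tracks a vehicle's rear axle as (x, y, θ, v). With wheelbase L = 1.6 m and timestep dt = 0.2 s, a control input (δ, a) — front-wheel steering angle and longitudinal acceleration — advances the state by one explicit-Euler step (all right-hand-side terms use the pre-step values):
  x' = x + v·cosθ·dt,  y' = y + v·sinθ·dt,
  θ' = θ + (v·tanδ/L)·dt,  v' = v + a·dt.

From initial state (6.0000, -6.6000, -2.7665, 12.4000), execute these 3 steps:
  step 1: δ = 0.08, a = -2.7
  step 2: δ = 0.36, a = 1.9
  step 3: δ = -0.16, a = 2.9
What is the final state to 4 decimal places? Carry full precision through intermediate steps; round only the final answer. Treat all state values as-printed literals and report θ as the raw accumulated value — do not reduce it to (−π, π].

(0.4077, -10.7768, -2.3311, 12.8200)

after step 1 (δ=0.08, a=-2.7): (3.692425, -7.508570, -2.642235, 11.860000)
after step 2 (δ=0.36, a=1.9): (1.610070, -8.644430, -2.084218, 12.240000)
after step 3 (δ=-0.16, a=2.9): (0.407709, -10.776808, -2.331128, 12.820000)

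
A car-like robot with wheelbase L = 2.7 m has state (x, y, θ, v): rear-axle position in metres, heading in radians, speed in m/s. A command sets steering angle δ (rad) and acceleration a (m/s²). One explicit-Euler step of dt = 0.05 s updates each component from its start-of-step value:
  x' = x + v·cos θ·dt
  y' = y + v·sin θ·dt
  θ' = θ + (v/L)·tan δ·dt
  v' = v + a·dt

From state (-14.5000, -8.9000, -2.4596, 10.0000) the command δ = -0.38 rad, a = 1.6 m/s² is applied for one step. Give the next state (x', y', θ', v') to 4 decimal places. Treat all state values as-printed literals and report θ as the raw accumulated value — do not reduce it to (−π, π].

x' = -14.5000 + 10.0000·cos(-2.4596)·0.05 = -14.8882
y' = -8.9000 + 10.0000·sin(-2.4596)·0.05 = -9.2152
θ' = -2.4596 + (10.0000/2.7)·tan(-0.38)·0.05 = -2.5336
v' = 10.0000 + 1.6000·0.05 = 10.0800

(-14.8882, -9.2152, -2.5336, 10.0800)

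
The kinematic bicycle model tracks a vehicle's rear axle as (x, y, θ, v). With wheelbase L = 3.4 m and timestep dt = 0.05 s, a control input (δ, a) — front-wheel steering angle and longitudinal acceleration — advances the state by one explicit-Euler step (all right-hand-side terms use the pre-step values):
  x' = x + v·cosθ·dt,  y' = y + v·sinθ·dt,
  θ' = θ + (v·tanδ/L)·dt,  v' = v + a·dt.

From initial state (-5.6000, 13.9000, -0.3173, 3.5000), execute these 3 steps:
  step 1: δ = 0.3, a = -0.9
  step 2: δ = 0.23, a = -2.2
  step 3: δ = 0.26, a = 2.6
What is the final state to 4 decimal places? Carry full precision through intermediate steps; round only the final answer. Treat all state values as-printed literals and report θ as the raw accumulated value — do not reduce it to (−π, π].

after step 1 (δ=0.3, a=-0.9): (-5.433736, 13.845400, -0.301378, 3.455000)
after step 2 (δ=0.23, a=-2.2): (-5.268772, 13.794121, -0.289482, 3.345000)
after step 3 (δ=0.26, a=2.6): (-5.108481, 13.746379, -0.276396, 3.475000)

(-5.1085, 13.7464, -0.2764, 3.4750)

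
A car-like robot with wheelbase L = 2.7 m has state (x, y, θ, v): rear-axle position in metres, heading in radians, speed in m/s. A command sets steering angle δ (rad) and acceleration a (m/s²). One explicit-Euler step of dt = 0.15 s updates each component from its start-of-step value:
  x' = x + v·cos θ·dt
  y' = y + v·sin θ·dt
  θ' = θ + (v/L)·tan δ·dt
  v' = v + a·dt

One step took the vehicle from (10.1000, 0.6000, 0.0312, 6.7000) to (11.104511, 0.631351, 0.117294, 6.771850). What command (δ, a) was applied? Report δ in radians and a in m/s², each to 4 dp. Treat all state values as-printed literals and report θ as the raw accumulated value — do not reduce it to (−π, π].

a = (v'−v)/dt = (0.071850)/0.15 = 0.4790
Δθ = θ'−θ = 0.086094;  (v·dt/L) = 6.7000·0.15/2.7 = 0.372222
tan δ = Δθ·L/(v·dt) = 0.231297  →  δ = 0.2273

δ = 0.2273, a = 0.4790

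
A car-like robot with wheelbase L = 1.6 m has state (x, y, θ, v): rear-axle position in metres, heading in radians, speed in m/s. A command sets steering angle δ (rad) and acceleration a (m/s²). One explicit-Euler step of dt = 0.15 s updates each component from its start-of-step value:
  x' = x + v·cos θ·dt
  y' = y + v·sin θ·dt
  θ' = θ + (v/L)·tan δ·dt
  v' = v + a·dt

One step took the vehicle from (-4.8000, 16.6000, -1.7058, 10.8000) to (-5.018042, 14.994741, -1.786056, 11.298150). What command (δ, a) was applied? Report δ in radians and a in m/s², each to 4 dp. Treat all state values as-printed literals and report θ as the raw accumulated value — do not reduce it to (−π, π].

δ = -0.0791, a = 3.3210

a = (v'−v)/dt = (0.498150)/0.15 = 3.3210
Δθ = θ'−θ = -0.080256;  (v·dt/L) = 10.8000·0.15/1.6 = 1.012500
tan δ = Δθ·L/(v·dt) = -0.079265  →  δ = -0.0791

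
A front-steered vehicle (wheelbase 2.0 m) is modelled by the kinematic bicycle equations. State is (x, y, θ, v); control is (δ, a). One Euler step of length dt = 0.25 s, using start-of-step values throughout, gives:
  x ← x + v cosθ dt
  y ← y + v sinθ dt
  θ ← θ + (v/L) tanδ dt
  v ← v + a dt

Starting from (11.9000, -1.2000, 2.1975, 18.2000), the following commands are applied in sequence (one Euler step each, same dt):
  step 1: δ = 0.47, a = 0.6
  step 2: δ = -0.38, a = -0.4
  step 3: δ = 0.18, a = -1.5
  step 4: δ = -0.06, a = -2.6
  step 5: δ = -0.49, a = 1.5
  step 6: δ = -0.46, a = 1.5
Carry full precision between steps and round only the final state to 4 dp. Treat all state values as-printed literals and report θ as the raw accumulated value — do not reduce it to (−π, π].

after step 1 (δ=0.47, a=0.6): (9.231525, 2.485341, 3.353122, 18.350000)
after step 2 (δ=-0.38, a=-0.4): (4.746276, 1.522169, 2.436969, 18.250000)
after step 3 (δ=0.18, a=-1.5): (1.270310, 4.477514, 2.852087, 17.875000)
after step 4 (δ=-0.06, a=-2.6): (-3.012474, 5.753244, 2.717864, 17.225000)
after step 5 (δ=-0.49, a=1.5): (-6.937889, 7.523811, 1.569413, 17.600000)
after step 6 (δ=-0.46, a=1.5): (-6.931800, 11.923807, 0.479425, 17.975000)

(-6.9318, 11.9238, 0.4794, 17.9750)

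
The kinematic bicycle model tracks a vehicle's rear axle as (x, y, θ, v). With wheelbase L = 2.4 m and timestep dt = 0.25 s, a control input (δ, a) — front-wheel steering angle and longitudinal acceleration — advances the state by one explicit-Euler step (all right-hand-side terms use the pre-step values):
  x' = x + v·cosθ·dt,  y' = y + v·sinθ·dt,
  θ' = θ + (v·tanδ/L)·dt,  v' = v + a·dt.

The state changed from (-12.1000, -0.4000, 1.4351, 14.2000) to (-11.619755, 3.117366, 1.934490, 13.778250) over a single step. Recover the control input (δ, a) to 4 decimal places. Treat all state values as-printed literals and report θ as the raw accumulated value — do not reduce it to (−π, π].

a = (v'−v)/dt = (-0.421750)/0.25 = -1.6870
Δθ = θ'−θ = 0.499390;  (v·dt/L) = 14.2000·0.25/2.4 = 1.479167
tan δ = Δθ·L/(v·dt) = 0.337616  →  δ = 0.3256

δ = 0.3256, a = -1.6870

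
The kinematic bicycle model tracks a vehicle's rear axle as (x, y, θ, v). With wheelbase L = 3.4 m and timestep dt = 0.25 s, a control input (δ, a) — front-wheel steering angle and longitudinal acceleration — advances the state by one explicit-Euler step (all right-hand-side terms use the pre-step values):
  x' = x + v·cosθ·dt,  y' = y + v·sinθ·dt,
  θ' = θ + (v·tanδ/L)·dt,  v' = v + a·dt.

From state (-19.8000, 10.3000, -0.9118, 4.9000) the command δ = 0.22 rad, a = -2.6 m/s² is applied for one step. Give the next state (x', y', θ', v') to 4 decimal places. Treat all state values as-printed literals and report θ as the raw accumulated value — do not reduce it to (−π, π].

(-19.0499, 9.3315, -0.8312, 4.2500)

x' = -19.8000 + 4.9000·cos(-0.9118)·0.25 = -19.0499
y' = 10.3000 + 4.9000·sin(-0.9118)·0.25 = 9.3315
θ' = -0.9118 + (4.9000/3.4)·tan(0.22)·0.25 = -0.8312
v' = 4.9000 − 2.6000·0.25 = 4.2500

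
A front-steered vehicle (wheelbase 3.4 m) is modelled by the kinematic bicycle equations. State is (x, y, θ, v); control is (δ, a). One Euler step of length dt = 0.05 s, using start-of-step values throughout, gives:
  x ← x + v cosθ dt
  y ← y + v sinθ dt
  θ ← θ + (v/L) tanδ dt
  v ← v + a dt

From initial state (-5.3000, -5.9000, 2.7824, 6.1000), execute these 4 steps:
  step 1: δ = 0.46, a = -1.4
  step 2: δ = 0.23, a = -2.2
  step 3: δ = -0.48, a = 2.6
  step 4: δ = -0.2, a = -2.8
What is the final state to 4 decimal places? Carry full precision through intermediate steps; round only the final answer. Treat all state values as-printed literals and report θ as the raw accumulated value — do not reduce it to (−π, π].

after step 1 (δ=0.46, a=-1.4): (-5.585535, -5.792787, 2.826845, 6.030000)
after step 2 (δ=0.23, a=-2.2): (-5.872224, -5.699449, 2.847608, 5.920000)
after step 3 (δ=-0.48, a=2.6): (-6.155524, -5.613678, 2.802284, 6.050000)
after step 4 (δ=-0.2, a=-2.8): (-6.440777, -5.512995, 2.784249, 5.910000)

(-6.4408, -5.5130, 2.7842, 5.9100)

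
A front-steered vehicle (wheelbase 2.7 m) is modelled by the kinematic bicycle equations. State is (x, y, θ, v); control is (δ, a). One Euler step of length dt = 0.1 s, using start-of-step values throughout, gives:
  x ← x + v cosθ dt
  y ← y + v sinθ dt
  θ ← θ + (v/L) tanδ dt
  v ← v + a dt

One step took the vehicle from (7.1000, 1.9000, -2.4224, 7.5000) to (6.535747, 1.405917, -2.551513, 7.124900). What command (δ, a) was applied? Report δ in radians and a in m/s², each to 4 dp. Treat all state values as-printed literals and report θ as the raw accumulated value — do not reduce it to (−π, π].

δ = -0.4351, a = -3.7510

a = (v'−v)/dt = (-0.375100)/0.1 = -3.7510
Δθ = θ'−θ = -0.129113;  (v·dt/L) = 7.5000·0.1/2.7 = 0.277778
tan δ = Δθ·L/(v·dt) = -0.464807  →  δ = -0.4351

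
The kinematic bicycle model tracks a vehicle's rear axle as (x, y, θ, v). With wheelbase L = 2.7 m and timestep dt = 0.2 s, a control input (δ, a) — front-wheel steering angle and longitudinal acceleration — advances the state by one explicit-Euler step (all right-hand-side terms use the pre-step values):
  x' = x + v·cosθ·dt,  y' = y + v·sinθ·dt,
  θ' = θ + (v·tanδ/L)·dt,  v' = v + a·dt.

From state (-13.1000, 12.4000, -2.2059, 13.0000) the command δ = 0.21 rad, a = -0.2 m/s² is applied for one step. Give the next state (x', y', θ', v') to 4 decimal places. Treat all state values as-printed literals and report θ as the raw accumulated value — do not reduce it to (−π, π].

(-14.6425, 10.3070, -2.0007, 12.9600)

x' = -13.1000 + 13.0000·cos(-2.2059)·0.2 = -14.6425
y' = 12.4000 + 13.0000·sin(-2.2059)·0.2 = 10.3070
θ' = -2.2059 + (13.0000/2.7)·tan(0.21)·0.2 = -2.0007
v' = 13.0000 − 0.2000·0.2 = 12.9600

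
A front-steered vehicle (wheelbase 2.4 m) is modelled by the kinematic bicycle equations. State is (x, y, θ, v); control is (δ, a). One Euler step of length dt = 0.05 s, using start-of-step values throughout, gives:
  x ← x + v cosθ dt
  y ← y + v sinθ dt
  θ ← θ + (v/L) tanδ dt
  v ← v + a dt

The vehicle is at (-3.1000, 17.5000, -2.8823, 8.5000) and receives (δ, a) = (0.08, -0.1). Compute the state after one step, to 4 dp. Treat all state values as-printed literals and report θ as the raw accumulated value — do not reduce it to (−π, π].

(-3.5108, 17.3910, -2.8681, 8.4950)

x' = -3.1000 + 8.5000·cos(-2.8823)·0.05 = -3.5108
y' = 17.5000 + 8.5000·sin(-2.8823)·0.05 = 17.3910
θ' = -2.8823 + (8.5000/2.4)·tan(0.08)·0.05 = -2.8681
v' = 8.5000 − 0.1000·0.05 = 8.4950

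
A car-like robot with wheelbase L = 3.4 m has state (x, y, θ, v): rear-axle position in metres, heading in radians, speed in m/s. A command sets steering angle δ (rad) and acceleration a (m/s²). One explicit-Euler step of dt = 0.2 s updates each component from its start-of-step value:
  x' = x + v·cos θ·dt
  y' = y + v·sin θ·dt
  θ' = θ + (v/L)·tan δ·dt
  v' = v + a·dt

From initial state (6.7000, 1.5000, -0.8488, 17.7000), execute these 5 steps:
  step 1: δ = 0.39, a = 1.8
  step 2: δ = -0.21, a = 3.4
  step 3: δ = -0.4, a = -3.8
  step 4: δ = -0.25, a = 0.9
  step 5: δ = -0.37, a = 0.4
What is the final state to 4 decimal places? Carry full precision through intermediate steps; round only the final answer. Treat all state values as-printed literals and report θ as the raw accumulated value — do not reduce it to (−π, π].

after step 1 (δ=0.39, a=1.8): (9.039530, -1.156727, -0.420819, 18.060000)
after step 2 (δ=-0.21, a=3.4): (12.336400, -2.632259, -0.647252, 18.740000)
after step 3 (δ=-0.4, a=-3.8): (15.326344, -4.892290, -1.113319, 17.980000)
after step 4 (δ=-0.25, a=0.9): (16.914647, -8.118512, -1.383381, 18.160000)
after step 5 (δ=-0.37, a=0.4): (17.591363, -11.686912, -1.797710, 18.240000)

(17.5914, -11.6869, -1.7977, 18.2400)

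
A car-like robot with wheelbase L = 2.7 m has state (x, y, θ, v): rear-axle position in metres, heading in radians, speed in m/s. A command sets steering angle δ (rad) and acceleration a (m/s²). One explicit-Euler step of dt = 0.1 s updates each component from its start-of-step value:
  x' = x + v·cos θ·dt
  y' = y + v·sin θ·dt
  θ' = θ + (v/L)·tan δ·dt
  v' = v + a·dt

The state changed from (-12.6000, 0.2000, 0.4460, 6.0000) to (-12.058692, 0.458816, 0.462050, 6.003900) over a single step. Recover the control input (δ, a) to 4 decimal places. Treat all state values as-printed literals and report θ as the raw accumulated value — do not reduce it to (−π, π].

δ = 0.0721, a = 0.0390

a = (v'−v)/dt = (0.003900)/0.1 = 0.0390
Δθ = θ'−θ = 0.016050;  (v·dt/L) = 6.0000·0.1/2.7 = 0.222222
tan δ = Δθ·L/(v·dt) = 0.072225  →  δ = 0.0721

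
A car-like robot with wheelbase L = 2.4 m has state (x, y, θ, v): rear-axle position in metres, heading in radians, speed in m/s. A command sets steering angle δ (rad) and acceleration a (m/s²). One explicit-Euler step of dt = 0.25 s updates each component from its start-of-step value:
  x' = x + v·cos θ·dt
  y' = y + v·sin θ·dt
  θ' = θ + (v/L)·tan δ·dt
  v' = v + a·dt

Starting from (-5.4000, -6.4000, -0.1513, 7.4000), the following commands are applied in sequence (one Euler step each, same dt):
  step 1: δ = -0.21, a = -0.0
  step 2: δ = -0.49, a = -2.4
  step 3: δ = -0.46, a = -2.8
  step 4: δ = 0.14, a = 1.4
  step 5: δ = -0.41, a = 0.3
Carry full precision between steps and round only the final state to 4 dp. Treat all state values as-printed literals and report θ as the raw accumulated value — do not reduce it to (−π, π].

after step 1 (δ=-0.21, a=-0.0): (-3.571134, -6.678838, -0.315597, 7.400000)
after step 2 (δ=-0.49, a=-2.4): (-1.812504, -7.253049, -0.726751, 6.800000)
after step 3 (δ=-0.46, a=-2.8): (-0.542030, -8.382605, -1.077694, 6.100000)
after step 4 (δ=0.14, a=1.4): (0.179846, -9.725930, -0.988149, 6.450000)
after step 5 (δ=-0.41, a=0.3): (1.067101, -11.072382, -1.280167, 6.525000)

(1.0671, -11.0724, -1.2802, 6.5250)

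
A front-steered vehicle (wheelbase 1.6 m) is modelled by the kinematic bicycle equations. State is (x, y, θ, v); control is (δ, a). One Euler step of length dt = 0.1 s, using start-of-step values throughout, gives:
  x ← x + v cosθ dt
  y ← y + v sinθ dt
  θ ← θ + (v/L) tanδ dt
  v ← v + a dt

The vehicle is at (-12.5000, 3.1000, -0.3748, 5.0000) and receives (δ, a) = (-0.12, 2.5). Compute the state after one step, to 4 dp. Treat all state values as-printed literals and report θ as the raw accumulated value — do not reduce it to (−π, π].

(-12.0347, 2.9170, -0.4125, 5.2500)

x' = -12.5000 + 5.0000·cos(-0.3748)·0.1 = -12.0347
y' = 3.1000 + 5.0000·sin(-0.3748)·0.1 = 2.9170
θ' = -0.3748 + (5.0000/1.6)·tan(-0.12)·0.1 = -0.4125
v' = 5.0000 + 2.5000·0.1 = 5.2500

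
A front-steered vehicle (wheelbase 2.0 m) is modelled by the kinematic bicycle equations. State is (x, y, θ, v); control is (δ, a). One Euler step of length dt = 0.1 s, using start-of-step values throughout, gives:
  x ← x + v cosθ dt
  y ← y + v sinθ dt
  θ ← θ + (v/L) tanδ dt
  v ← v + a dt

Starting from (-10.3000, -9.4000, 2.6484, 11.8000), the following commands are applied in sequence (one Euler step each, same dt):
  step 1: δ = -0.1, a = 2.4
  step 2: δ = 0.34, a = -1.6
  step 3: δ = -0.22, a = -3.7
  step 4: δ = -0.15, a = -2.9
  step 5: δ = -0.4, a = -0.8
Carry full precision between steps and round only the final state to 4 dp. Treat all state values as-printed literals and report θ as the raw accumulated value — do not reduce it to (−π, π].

after step 1 (δ=-0.1, a=2.4): (-11.339374, -8.841340, 2.589203, 12.040000)
after step 2 (δ=0.34, a=-1.6): (-12.364307, -8.209573, 2.802152, 11.880000)
after step 3 (δ=-0.22, a=-3.7): (-13.484521, -7.814017, 2.669322, 11.510000)
after step 4 (δ=-0.15, a=-2.9): (-14.509530, -7.290417, 2.582344, 11.220000)
after step 5 (δ=-0.4, a=-0.8): (-15.460598, -6.695140, 2.345157, 11.140000)

(-15.4606, -6.6951, 2.3452, 11.1400)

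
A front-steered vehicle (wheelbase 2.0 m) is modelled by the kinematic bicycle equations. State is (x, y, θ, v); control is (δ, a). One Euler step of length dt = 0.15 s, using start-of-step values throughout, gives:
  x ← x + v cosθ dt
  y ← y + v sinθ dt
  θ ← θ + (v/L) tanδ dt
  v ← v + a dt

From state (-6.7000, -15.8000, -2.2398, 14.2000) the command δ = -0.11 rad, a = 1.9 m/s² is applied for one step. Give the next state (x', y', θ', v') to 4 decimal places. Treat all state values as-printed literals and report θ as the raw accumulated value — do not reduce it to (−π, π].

(-8.0210, -17.4709, -2.3574, 14.4850)

x' = -6.7000 + 14.2000·cos(-2.2398)·0.15 = -8.0210
y' = -15.8000 + 14.2000·sin(-2.2398)·0.15 = -17.4709
θ' = -2.2398 + (14.2000/2.0)·tan(-0.11)·0.15 = -2.3574
v' = 14.2000 + 1.9000·0.15 = 14.4850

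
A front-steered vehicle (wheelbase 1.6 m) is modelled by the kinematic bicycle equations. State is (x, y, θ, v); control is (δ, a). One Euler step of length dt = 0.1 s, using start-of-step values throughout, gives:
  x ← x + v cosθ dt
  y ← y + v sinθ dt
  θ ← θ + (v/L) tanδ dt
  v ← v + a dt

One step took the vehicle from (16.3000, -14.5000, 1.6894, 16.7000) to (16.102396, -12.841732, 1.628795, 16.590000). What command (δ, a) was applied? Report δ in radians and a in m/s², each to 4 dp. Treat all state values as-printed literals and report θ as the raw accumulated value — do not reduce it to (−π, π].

δ = -0.0580, a = -1.1000

a = (v'−v)/dt = (-0.110000)/0.1 = -1.1000
Δθ = θ'−θ = -0.060605;  (v·dt/L) = 16.7000·0.1/1.6 = 1.043750
tan δ = Δθ·L/(v·dt) = -0.058065  →  δ = -0.0580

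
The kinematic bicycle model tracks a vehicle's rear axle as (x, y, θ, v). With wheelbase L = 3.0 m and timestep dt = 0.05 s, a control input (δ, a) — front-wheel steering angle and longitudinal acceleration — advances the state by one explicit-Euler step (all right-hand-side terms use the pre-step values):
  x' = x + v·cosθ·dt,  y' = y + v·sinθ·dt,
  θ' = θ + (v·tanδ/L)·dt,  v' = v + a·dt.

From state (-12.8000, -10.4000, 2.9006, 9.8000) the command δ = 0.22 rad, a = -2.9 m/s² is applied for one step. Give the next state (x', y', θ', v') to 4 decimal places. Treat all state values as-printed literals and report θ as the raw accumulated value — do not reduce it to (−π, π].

(-13.2758, -10.2831, 2.9371, 9.6550)

x' = -12.8000 + 9.8000·cos(2.9006)·0.05 = -13.2758
y' = -10.4000 + 9.8000·sin(2.9006)·0.05 = -10.2831
θ' = 2.9006 + (9.8000/3.0)·tan(0.22)·0.05 = 2.9371
v' = 9.8000 − 2.9000·0.05 = 9.6550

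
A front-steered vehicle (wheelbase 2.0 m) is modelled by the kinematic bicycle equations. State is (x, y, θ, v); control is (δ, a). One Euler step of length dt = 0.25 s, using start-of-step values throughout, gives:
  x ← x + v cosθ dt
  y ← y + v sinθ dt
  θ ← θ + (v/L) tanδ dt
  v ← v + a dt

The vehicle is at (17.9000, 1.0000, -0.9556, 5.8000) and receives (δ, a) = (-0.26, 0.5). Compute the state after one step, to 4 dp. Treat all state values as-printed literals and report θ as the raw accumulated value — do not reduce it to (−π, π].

(18.7368, -0.1842, -1.1485, 5.9250)

x' = 17.9000 + 5.8000·cos(-0.9556)·0.25 = 18.7368
y' = 1.0000 + 5.8000·sin(-0.9556)·0.25 = -0.1842
θ' = -0.9556 + (5.8000/2.0)·tan(-0.26)·0.25 = -1.1485
v' = 5.8000 + 0.5000·0.25 = 5.9250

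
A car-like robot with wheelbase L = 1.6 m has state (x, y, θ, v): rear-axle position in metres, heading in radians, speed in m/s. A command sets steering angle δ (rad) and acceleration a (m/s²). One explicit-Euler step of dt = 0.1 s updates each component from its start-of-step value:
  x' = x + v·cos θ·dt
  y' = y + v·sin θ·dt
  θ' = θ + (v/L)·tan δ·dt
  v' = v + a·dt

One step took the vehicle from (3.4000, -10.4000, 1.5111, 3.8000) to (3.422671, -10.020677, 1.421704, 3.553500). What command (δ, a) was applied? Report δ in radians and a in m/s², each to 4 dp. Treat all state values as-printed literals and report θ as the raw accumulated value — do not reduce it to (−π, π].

a = (v'−v)/dt = (-0.246500)/0.1 = -2.4650
Δθ = θ'−θ = -0.089396;  (v·dt/L) = 3.8000·0.1/1.6 = 0.237500
tan δ = Δθ·L/(v·dt) = -0.376404  →  δ = -0.3600

δ = -0.3600, a = -2.4650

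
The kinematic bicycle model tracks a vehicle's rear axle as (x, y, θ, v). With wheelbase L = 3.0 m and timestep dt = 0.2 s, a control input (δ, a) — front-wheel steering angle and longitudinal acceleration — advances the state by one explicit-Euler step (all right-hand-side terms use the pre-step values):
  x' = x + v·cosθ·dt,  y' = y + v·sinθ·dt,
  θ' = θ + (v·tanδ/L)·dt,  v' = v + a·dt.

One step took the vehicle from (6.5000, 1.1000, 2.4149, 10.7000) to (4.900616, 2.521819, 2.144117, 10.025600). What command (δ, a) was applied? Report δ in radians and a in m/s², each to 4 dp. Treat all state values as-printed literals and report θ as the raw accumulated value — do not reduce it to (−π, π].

δ = -0.3628, a = -3.3720

a = (v'−v)/dt = (-0.674400)/0.2 = -3.3720
Δθ = θ'−θ = -0.270783;  (v·dt/L) = 10.7000·0.2/3.0 = 0.713333
tan δ = Δθ·L/(v·dt) = -0.379602  →  δ = -0.3628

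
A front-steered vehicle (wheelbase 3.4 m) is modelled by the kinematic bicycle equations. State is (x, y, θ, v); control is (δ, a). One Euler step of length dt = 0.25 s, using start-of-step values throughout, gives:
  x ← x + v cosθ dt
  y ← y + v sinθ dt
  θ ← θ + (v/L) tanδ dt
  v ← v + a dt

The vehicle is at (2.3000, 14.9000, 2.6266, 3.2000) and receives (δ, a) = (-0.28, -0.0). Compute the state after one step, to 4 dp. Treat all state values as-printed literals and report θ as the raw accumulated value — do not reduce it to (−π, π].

(1.6038, 15.2940, 2.5589, 3.2000)

x' = 2.3000 + 3.2000·cos(2.6266)·0.25 = 1.6038
y' = 14.9000 + 3.2000·sin(2.6266)·0.25 = 15.2940
θ' = 2.6266 + (3.2000/3.4)·tan(-0.28)·0.25 = 2.5589
v' = 3.2000 + 0.0000·0.25 = 3.2000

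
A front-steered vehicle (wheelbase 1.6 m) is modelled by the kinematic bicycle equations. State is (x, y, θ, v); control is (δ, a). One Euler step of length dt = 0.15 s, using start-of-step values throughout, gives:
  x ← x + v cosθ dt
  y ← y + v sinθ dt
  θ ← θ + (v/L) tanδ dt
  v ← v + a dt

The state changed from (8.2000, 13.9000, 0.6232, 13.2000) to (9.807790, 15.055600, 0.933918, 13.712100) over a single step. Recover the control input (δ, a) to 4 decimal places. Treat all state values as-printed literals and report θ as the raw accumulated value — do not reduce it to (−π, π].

a = (v'−v)/dt = (0.512100)/0.15 = 3.4140
Δθ = θ'−θ = 0.310718;  (v·dt/L) = 13.2000·0.15/1.6 = 1.237500
tan δ = Δθ·L/(v·dt) = 0.251085  →  δ = 0.2460

δ = 0.2460, a = 3.4140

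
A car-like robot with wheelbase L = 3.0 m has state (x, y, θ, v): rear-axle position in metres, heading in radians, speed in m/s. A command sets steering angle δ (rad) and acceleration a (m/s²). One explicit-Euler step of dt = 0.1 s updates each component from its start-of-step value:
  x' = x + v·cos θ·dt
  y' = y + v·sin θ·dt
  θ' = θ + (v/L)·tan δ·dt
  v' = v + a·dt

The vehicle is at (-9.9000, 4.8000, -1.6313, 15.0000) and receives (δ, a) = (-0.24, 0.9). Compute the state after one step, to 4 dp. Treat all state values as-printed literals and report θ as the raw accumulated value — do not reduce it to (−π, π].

x' = -9.9000 + 15.0000·cos(-1.6313)·0.1 = -9.9907
y' = 4.8000 + 15.0000·sin(-1.6313)·0.1 = 3.3027
θ' = -1.6313 + (15.0000/3.0)·tan(-0.24)·0.1 = -1.7537
v' = 15.0000 + 0.9000·0.1 = 15.0900

(-9.9907, 3.3027, -1.7537, 15.0900)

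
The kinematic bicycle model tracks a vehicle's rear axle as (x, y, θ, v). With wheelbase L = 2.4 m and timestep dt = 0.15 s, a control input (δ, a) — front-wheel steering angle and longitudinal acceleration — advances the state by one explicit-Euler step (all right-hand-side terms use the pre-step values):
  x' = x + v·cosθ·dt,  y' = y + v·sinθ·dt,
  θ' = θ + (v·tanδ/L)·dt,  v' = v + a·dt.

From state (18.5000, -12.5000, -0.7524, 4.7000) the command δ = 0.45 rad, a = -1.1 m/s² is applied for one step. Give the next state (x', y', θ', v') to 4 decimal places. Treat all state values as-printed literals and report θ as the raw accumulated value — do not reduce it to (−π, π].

x' = 18.5000 + 4.7000·cos(-0.7524)·0.15 = 19.0147
y' = -12.5000 + 4.7000·sin(-0.7524)·0.15 = -12.9818
θ' = -0.7524 + (4.7000/2.4)·tan(0.45)·0.15 = -0.6105
v' = 4.7000 − 1.1000·0.15 = 4.5350

(19.0147, -12.9818, -0.6105, 4.5350)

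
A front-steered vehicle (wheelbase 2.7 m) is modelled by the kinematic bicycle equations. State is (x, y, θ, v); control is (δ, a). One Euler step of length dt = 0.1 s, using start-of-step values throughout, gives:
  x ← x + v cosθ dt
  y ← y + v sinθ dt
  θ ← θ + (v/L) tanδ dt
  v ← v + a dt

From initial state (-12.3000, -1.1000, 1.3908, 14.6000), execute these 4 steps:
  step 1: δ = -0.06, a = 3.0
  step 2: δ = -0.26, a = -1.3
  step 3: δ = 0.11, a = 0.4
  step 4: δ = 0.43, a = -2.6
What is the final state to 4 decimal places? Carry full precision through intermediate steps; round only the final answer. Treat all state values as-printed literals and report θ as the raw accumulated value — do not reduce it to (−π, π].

after step 1 (δ=-0.06, a=3.0): (-12.038622, 0.336413, 1.358317, 14.900000)
after step 2 (δ=-0.26, a=-1.3): (-11.724404, 1.792904, 1.211512, 14.770000)
after step 3 (δ=0.11, a=0.4): (-11.205085, 3.175596, 1.271930, 14.810000)
after step 4 (δ=0.43, a=-2.6): (-10.769024, 4.590944, 1.523492, 14.550000)

(-10.7690, 4.5909, 1.5235, 14.5500)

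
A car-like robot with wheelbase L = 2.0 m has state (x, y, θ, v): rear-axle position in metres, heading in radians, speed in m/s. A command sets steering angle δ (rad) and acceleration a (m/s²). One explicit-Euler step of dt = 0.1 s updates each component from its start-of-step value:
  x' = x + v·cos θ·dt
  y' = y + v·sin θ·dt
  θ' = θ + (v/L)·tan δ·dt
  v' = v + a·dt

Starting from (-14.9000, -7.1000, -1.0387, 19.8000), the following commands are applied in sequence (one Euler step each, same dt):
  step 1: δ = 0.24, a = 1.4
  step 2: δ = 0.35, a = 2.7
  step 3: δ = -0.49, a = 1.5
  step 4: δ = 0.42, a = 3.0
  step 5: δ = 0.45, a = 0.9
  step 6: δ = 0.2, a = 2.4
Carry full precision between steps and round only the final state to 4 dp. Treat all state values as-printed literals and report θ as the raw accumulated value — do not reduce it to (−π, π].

(-5.6470, -13.8180, 0.1924, 20.9900)

after step 1 (δ=0.24, a=1.4): (-13.895465, -8.806256, -0.796430, 19.940000)
after step 2 (δ=0.35, a=2.7): (-12.501135, -10.231696, -0.432497, 20.210000)
after step 3 (δ=-0.49, a=1.5): (-10.666224, -11.078776, -0.971486, 20.360000)
after step 4 (δ=0.42, a=3.0): (-9.517771, -12.759952, -0.516875, 20.660000)
after step 5 (δ=0.45, a=0.9): (-7.721657, -13.780898, -0.017879, 20.750000)
after step 6 (δ=0.2, a=2.4): (-5.646989, -13.817995, 0.192433, 20.990000)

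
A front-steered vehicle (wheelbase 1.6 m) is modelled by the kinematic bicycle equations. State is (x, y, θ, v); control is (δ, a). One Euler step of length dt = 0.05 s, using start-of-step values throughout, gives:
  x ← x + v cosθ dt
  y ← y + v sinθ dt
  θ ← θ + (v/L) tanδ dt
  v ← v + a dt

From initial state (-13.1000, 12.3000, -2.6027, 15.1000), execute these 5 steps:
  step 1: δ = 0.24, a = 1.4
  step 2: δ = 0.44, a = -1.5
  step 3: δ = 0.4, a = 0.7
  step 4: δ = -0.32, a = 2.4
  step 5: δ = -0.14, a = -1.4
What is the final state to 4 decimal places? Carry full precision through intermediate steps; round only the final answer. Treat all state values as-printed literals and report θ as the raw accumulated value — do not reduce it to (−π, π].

after step 1 (δ=0.24, a=1.4): (-13.747999, 11.912545, -2.487224, 15.170000)
after step 2 (δ=0.44, a=-1.5): (-14.349818, 11.450877, -2.264045, 15.095000)
after step 3 (δ=0.4, a=0.7): (-14.832133, 10.870343, -2.064605, 15.130000)
after step 4 (δ=-0.32, a=2.4): (-15.190701, 10.204219, -2.221290, 15.250000)
after step 5 (δ=-0.14, a=-1.4): (-15.652456, 9.597434, -2.288449, 15.180000)

(-15.6525, 9.5974, -2.2884, 15.1800)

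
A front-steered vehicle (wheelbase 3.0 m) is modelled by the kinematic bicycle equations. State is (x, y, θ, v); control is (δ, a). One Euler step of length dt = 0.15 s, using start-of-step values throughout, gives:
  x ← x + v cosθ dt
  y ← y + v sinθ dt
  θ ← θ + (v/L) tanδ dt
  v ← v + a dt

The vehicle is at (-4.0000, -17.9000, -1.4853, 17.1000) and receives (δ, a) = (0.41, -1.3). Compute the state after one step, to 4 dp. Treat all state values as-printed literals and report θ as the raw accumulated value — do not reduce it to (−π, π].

x' = -4.0000 + 17.1000·cos(-1.4853)·0.15 = -3.7810
y' = -17.9000 + 17.1000·sin(-1.4853)·0.15 = -20.4556
θ' = -1.4853 + (17.1000/3.0)·tan(0.41)·0.15 = -1.1137
v' = 17.1000 − 1.3000·0.15 = 16.9050

(-3.7810, -20.4556, -1.1137, 16.9050)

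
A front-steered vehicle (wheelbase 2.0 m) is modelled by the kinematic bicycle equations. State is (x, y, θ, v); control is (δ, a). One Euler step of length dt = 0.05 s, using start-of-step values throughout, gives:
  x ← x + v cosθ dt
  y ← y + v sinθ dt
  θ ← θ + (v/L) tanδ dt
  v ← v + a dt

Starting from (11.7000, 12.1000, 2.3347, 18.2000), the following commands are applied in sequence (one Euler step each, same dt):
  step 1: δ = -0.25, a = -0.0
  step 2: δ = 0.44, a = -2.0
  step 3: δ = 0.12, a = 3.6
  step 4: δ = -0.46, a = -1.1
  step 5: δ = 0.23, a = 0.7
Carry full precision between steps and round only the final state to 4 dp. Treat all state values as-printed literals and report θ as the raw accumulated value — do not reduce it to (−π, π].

after step 1 (δ=-0.25, a=-0.0): (11.070511, 12.757148, 2.218519, 18.200000)
after step 2 (δ=0.44, a=-2.0): (10.521443, 13.482837, 2.432725, 18.100000)
after step 3 (δ=0.12, a=3.6): (9.834458, 14.071969, 2.487287, 18.280000)
after step 4 (δ=-0.46, a=-1.1): (9.109226, 14.628237, 2.260867, 18.225000)
after step 5 (δ=0.23, a=0.7): (8.529132, 15.330995, 2.367548, 18.260000)

(8.5291, 15.3310, 2.3675, 18.2600)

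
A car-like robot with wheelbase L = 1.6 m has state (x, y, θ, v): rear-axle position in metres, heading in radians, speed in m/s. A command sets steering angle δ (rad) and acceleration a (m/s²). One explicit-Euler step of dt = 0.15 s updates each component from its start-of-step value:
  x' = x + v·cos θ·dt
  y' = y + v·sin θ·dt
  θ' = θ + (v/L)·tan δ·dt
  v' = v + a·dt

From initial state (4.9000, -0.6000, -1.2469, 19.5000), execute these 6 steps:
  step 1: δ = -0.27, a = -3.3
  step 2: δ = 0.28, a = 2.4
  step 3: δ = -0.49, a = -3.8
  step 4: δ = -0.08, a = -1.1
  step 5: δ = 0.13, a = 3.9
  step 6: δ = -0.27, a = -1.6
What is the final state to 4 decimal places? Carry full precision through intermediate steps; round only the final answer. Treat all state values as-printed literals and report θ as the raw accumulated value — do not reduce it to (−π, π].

(1.1047, -15.6325, -2.6203, 18.9750)

after step 1 (δ=-0.27, a=-3.3): (5.830918, -3.372907, -1.752848, 19.005000)
after step 2 (δ=0.28, a=2.4): (5.314795, -6.176547, -1.240508, 19.365000)
after step 3 (δ=-0.49, a=-3.8): (6.256853, -8.924291, -2.208857, 18.795000)
after step 4 (δ=-0.08, a=-1.1): (4.577598, -11.188860, -2.350121, 18.630000)
after step 5 (δ=0.13, a=3.9): (2.613626, -13.176835, -2.121780, 19.215000)
after step 6 (δ=-0.27, a=-1.6): (1.104694, -15.632541, -2.620334, 18.975000)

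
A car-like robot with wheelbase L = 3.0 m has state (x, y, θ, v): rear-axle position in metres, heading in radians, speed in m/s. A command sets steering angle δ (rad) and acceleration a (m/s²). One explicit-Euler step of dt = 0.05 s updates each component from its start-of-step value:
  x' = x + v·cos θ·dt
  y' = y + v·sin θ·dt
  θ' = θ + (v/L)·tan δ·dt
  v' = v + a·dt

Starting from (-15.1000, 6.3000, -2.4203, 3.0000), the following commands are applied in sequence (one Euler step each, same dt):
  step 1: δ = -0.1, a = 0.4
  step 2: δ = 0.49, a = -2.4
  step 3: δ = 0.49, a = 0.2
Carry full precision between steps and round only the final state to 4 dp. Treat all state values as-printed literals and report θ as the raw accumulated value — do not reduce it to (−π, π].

(-15.4333, 6.0037, -2.3727, 2.9100)

after step 1 (δ=-0.1, a=0.4): (-15.212643, 6.200947, -2.425317, 3.020000)
after step 2 (δ=0.49, a=-2.4): (-15.326536, 6.101803, -2.398470, 2.900000)
after step 3 (δ=0.49, a=0.2): (-15.433308, 6.003697, -2.372689, 2.910000)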